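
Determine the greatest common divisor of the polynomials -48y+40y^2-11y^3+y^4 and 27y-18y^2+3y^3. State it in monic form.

-3y+y^2

Apply the Euclidean algorithm:
  y^4-11y^3+40y^2-48y = ((1/3)y-5/3)(3y^3-18y^2+27y) + (y^2-3y)
  3y^3-18y^2+27y = (3y-9)(y^2-3y) + (0)
The last nonzero remainder y^2-3y is already monic.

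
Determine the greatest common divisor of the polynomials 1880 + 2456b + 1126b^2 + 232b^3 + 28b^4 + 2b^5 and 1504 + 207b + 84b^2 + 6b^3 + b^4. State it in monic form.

Apply the Euclidean algorithm:
  2b^5 + 28b^4 + 232b^3 + 1126b^2 + 2456b + 1880 = (2b + 16)(b^4 + 6b^3 + 84b^2 + 207b + 1504) + (-32b^3 - 632b^2 - 3864b - 22184)
  b^4 + 6b^3 + 84b^2 + 207b + 1504 = (-(1/32)b + 55/128)(-32b^3 - 632b^2 - 3864b - 22184) + ((3757/16)b^2 + (18785/16)b + 176579/16)
  -32b^3 - 632b^2 - 3864b - 22184 = (-(512/3757)b - 7552/3757)((3757/16)b^2 + (18785/16)b + 176579/16) + (0)
Last nonzero remainder: (3757/16)b^2 + (18785/16)b + 176579/16. Dividing through by 3757/16 gives the monic gcd b^2 + 5b + 47.

47 + 5b + b^2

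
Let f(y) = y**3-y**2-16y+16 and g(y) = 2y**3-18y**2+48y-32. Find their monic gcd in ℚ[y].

y**2-5y+4

Repeated division with remainder:
  y**3-y**2-16y+16 = (1/2)(2y**3-18y**2+48y-32) + (8y**2-40y+32)
  2y**3-18y**2+48y-32 = ((1/4)y-1)(8y**2-40y+32) + (0)
Last nonzero remainder: 8y**2-40y+32. Dividing through by 8 gives the monic gcd y**2-5y+4.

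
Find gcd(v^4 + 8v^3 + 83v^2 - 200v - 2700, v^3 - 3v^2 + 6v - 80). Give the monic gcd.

By polynomial division,
  v^4 + 8v^3 + 83v^2 - 200v - 2700 = (v + 11)(v^3 - 3v^2 + 6v - 80) + (110v^2 - 186v - 1820)
  v^3 - 3v^2 + 6v - 80 = ((1/110)v - 36/3025)(110v^2 - 186v - 1820) + ((61504/3025)v - 61504/605)
  110v^2 - 186v - 1820 = ((166375/30752)v + 275275/15376)((61504/3025)v - 61504/605) + (0)
Last nonzero remainder: (61504/3025)v - 61504/605. Dividing through by 61504/3025 gives the monic gcd v - 5.

v - 5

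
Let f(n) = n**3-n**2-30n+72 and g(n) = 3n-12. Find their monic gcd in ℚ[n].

n-4

Euclidean algorithm in ℚ[n]:
  n**3-n**2-30n+72 = ((1/3)n**2+n-6)(3n-12) + (0)
Last nonzero remainder: 3n-12. Dividing through by 3 gives the monic gcd n-4.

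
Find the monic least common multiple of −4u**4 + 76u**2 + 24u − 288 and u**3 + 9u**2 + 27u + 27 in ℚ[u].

By polynomial division,
  −4u**4 + 76u**2 + 24u − 288 = (−4u + 36)(u**3 + 9u**2 + 27u + 27) + (−140u**2 − 840u − 1260)
  u**3 + 9u**2 + 27u + 27 = (−(1/140)u − 3/140)(−140u**2 − 840u − 1260) + (0)
Last nonzero remainder: −140u**2 − 840u − 1260. Dividing through by −140 gives the monic gcd u**2 + 6u + 9.
Then lcm(f, g) = f·g / gcd(f, g); expanding and making the result monic gives the answer.

u**5 + 3u**4 − 19u**3 − 63u**2 + 54u + 216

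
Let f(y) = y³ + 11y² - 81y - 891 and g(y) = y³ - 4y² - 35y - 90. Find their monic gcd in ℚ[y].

Apply the Euclidean algorithm:
  y³ + 11y² - 81y - 891 = (y³ - 4y² - 35y - 90) + (15y² - 46y - 801)
  y³ - 4y² - 35y - 90 = ((1/15)y - 14/225)(15y² - 46y - 801) + ((3496/225)y - 3496/25)
  15y² - 46y - 801 = ((3375/3496)y + 20025/3496)((3496/225)y - 3496/25) + (0)
Last nonzero remainder: (3496/225)y - 3496/25. Dividing through by 3496/225 gives the monic gcd y - 9.

y - 9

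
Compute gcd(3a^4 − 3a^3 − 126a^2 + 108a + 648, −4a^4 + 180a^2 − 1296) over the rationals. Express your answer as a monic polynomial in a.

a^3 − 3a^2 − 36a + 108

By polynomial division,
  3a^4 − 3a^3 − 126a^2 + 108a + 648 = (−3/4)(−4a^4 + 180a^2 − 1296) + (−3a^3 + 9a^2 + 108a − 324)
  −4a^4 + 180a^2 − 1296 = ((4/3)a + 4)(−3a^3 + 9a^2 + 108a − 324) + (0)
Last nonzero remainder: −3a^3 + 9a^2 + 108a − 324. Dividing through by −3 gives the monic gcd a^3 − 3a^2 − 36a + 108.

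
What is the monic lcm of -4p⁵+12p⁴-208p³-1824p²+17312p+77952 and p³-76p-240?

p⁶-13p⁵+82p⁴-64p³-8888p²+23792p+194880

Apply the Euclidean algorithm:
  -4p⁵+12p⁴-208p³-1824p²+17312p+77952 = (-4p²+12p-512)(p³-76p-240) + (-1872p²-18720p-44928)
  p³-76p-240 = (-(1/1872)p+5/936)(-1872p²-18720p-44928) + (0)
Last nonzero remainder: -1872p²-18720p-44928. Dividing through by -1872 gives the monic gcd p²+10p+24.
Then lcm(f, g) = f·g / gcd(f, g); expanding and making the result monic gives the answer.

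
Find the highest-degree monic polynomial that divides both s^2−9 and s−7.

1

Euclidean algorithm in ℚ[s]:
  s^2−9 = (s+7)(s−7) + (40)
  s−7 = ((1/40)s−7/40)(40) + (0)
The last nonzero remainder is the constant 40, so the polynomials are coprime and gcd = 1.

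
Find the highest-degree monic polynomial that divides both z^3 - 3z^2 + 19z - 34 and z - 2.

z - 2

Repeated division with remainder:
  z^3 - 3z^2 + 19z - 34 = (z^2 - z + 17)(z - 2) + (0)
The last nonzero remainder z - 2 is already monic.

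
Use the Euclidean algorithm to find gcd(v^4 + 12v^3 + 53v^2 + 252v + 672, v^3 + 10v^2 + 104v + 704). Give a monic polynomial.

Apply the Euclidean algorithm:
  v^4 + 12v^3 + 53v^2 + 252v + 672 = (v + 2)(v^3 + 10v^2 + 104v + 704) + (−71v^2 − 660v − 736)
  v^3 + 10v^2 + 104v + 704 = (−(1/71)v − 50/5041)(−71v^2 − 660v − 736) + ((439008/5041)v + 3512064/5041)
  −71v^2 − 660v − 736 = (−(357911/439008)v − 115943/109752)((439008/5041)v + 3512064/5041) + (0)
Last nonzero remainder: (439008/5041)v + 3512064/5041. Dividing through by 439008/5041 gives the monic gcd v + 8.

v + 8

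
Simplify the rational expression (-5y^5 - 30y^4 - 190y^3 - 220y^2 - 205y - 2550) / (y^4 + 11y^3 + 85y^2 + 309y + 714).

(-5y^3 - 5y^2 + 5y - 75)/(y^2 + 6y + 21)

Euclidean algorithm in ℚ[y]:
  -5y^5 - 30y^4 - 190y^3 - 220y^2 - 205y - 2550 = (-5y + 25)(y^4 + 11y^3 + 85y^2 + 309y + 714) + (-40y^3 - 800y^2 - 4360y - 20400)
  y^4 + 11y^3 + 85y^2 + 309y + 714 = (-(1/40)y + 9/40)(-40y^3 - 800y^2 - 4360y - 20400) + (156y^2 + 780y + 5304)
  -40y^3 - 800y^2 - 4360y - 20400 = (-(10/39)y - 50/13)(156y^2 + 780y + 5304) + (0)
Last nonzero remainder: 156y^2 + 780y + 5304. Dividing through by 156 gives the monic gcd y^2 + 5y + 34.
Cancel y^2 + 5y + 34 from numerator and denominator to get the reduced form.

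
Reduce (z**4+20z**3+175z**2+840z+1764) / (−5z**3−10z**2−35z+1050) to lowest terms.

(−z**2−13z−42)/(5z−25)

Euclidean algorithm in ℚ[z]:
  z**4+20z**3+175z**2+840z+1764 = (−(1/5)z−18/5)(−5z**3−10z**2−35z+1050) + (132z**2+924z+5544)
  −5z**3−10z**2−35z+1050 = (−(5/132)z+25/132)(132z**2+924z+5544) + (0)
Last nonzero remainder: 132z**2+924z+5544. Dividing through by 132 gives the monic gcd z**2+7z+42.
Cancel z**2+7z+42 from numerator and denominator to get the reduced form.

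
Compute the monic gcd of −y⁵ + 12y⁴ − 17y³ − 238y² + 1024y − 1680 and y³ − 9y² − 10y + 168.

y² − 13y + 42

By polynomial division,
  −y⁵ + 12y⁴ − 17y³ − 238y² + 1024y − 1680 = (−y² + 3y)(y³ − 9y² − 10y + 168) + (−40y² + 520y − 1680)
  y³ − 9y² − 10y + 168 = (−(1/40)y − 1/10)(−40y² + 520y − 1680) + (0)
Last nonzero remainder: −40y² + 520y − 1680. Dividing through by −40 gives the monic gcd y² − 13y + 42.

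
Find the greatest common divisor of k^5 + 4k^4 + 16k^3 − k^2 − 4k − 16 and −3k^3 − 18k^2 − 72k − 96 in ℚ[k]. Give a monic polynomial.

By polynomial division,
  k^5 + 4k^4 + 16k^3 − k^2 − 4k − 16 = (−(1/3)k^2 + (2/3)k − 4/3)(−3k^3 − 18k^2 − 72k − 96) + (−9k^2 − 36k − 144)
  −3k^3 − 18k^2 − 72k − 96 = ((1/3)k + 2/3)(−9k^2 − 36k − 144) + (0)
Last nonzero remainder: −9k^2 − 36k − 144. Dividing through by −9 gives the monic gcd k^2 + 4k + 16.

k^2 + 4k + 16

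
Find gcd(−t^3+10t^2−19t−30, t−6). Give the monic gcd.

By polynomial division,
  −t^3+10t^2−19t−30 = (−t^2+4t+5)(t−6) + (0)
The last nonzero remainder t−6 is already monic.

t−6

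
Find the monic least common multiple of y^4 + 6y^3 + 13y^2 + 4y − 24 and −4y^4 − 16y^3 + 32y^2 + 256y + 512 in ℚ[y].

y^6 + 6y^5 − 3y^4 − 92y^3 − 232y^2 − 64y + 384

Apply the Euclidean algorithm:
  y^4 + 6y^3 + 13y^2 + 4y − 24 = (−1/4)(−4y^4 − 16y^3 + 32y^2 + 256y + 512) + (2y^3 + 21y^2 + 68y + 104)
  −4y^4 − 16y^3 + 32y^2 + 256y + 512 = (−2y + 13)(2y^3 + 21y^2 + 68y + 104) + (−105y^2 − 420y − 840)
  2y^3 + 21y^2 + 68y + 104 = (−(2/105)y − 13/105)(−105y^2 − 420y − 840) + (0)
Last nonzero remainder: −105y^2 − 420y − 840. Dividing through by −105 gives the monic gcd y^2 + 4y + 8.
Then lcm(f, g) = f·g / gcd(f, g); expanding and making the result monic gives the answer.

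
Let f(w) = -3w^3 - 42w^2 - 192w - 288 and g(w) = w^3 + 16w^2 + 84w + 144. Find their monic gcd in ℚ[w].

Apply the Euclidean algorithm:
  -3w^3 - 42w^2 - 192w - 288 = (-3)(w^3 + 16w^2 + 84w + 144) + (6w^2 + 60w + 144)
  w^3 + 16w^2 + 84w + 144 = ((1/6)w + 1)(6w^2 + 60w + 144) + (0)
Last nonzero remainder: 6w^2 + 60w + 144. Dividing through by 6 gives the monic gcd w^2 + 10w + 24.

w^2 + 10w + 24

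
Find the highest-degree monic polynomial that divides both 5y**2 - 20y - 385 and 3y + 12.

1

Repeated division with remainder:
  5y**2 - 20y - 385 = ((5/3)y - 40/3)(3y + 12) + (-225)
  3y + 12 = (-(1/75)y - 4/75)(-225) + (0)
The last nonzero remainder is the constant -225, so the polynomials are coprime and gcd = 1.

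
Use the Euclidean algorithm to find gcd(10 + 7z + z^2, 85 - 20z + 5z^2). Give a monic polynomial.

1

Repeated division with remainder:
  z^2 + 7z + 10 = (1/5)(5z^2 - 20z + 85) + (11z - 7)
  5z^2 - 20z + 85 = ((5/11)z - 185/121)(11z - 7) + (8990/121)
  11z - 7 = ((1331/8990)z - 847/8990)(8990/121) + (0)
The last nonzero remainder is the constant 8990/121, so the polynomials are coprime and gcd = 1.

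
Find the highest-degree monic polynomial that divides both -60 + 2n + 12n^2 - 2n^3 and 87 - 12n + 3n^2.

1

Repeated division with remainder:
  -2n^3 + 12n^2 + 2n - 60 = (-(2/3)n + 4/3)(3n^2 - 12n + 87) + (76n - 176)
  3n^2 - 12n + 87 = ((3/76)n - 24/361)(76n - 176) + (27183/361)
  76n - 176 = ((27436/27183)n - 63536/27183)(27183/361) + (0)
The last nonzero remainder is the constant 27183/361, so the polynomials are coprime and gcd = 1.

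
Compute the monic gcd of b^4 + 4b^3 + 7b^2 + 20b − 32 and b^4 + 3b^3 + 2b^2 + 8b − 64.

b^3 + 5b^2 + 12b + 32

Euclidean algorithm in ℚ[b]:
  b^4 + 4b^3 + 7b^2 + 20b − 32 = (b^4 + 3b^3 + 2b^2 + 8b − 64) + (b^3 + 5b^2 + 12b + 32)
  b^4 + 3b^3 + 2b^2 + 8b − 64 = (b − 2)(b^3 + 5b^2 + 12b + 32) + (0)
The last nonzero remainder b^3 + 5b^2 + 12b + 32 is already monic.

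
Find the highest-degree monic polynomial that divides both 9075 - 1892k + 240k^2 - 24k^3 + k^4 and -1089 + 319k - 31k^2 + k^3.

121 - 22k + k^2

By polynomial division,
  k^4 - 24k^3 + 240k^2 - 1892k + 9075 = (k + 7)(k^3 - 31k^2 + 319k - 1089) + (138k^2 - 3036k + 16698)
  k^3 - 31k^2 + 319k - 1089 = ((1/138)k - 3/46)(138k^2 - 3036k + 16698) + (0)
Last nonzero remainder: 138k^2 - 3036k + 16698. Dividing through by 138 gives the monic gcd k^2 - 22k + 121.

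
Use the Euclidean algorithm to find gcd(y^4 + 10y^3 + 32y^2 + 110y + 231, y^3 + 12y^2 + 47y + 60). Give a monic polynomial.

Repeated division with remainder:
  y^4 + 10y^3 + 32y^2 + 110y + 231 = (y − 2)(y^3 + 12y^2 + 47y + 60) + (9y^2 + 144y + 351)
  y^3 + 12y^2 + 47y + 60 = ((1/9)y − 4/9)(9y^2 + 144y + 351) + (72y + 216)
  9y^2 + 144y + 351 = ((1/8)y + 13/8)(72y + 216) + (0)
Last nonzero remainder: 72y + 216. Dividing through by 72 gives the monic gcd y + 3.

y + 3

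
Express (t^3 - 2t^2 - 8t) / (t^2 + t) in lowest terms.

(t^2 - 2t - 8)/(t + 1)

By polynomial division,
  t^3 - 2t^2 - 8t = (t - 3)(t^2 + t) + (-5t)
  t^2 + t = (-(1/5)t - 1/5)(-5t) + (0)
Last nonzero remainder: -5t. Dividing through by -5 gives the monic gcd t.
Cancel t from numerator and denominator to get the reduced form.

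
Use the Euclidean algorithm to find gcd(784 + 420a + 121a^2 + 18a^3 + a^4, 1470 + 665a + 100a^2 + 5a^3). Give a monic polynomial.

Apply the Euclidean algorithm:
  a^4 + 18a^3 + 121a^2 + 420a + 784 = ((1/5)a - 2/5)(5a^3 + 100a^2 + 665a + 1470) + (28a^2 + 392a + 1372)
  5a^3 + 100a^2 + 665a + 1470 = ((5/28)a + 15/14)(28a^2 + 392a + 1372) + (0)
Last nonzero remainder: 28a^2 + 392a + 1372. Dividing through by 28 gives the monic gcd a^2 + 14a + 49.

49 + 14a + a^2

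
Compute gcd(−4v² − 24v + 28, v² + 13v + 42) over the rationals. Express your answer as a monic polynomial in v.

v + 7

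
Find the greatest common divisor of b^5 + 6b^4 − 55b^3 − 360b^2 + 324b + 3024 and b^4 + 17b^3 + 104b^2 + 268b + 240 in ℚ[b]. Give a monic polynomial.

By polynomial division,
  b^5 + 6b^4 − 55b^3 − 360b^2 + 324b + 3024 = (b − 11)(b^4 + 17b^3 + 104b^2 + 268b + 240) + (28b^3 + 516b^2 + 3032b + 5664)
  b^4 + 17b^3 + 104b^2 + 268b + 240 = ((1/28)b − 5/98)(28b^3 + 516b^2 + 3032b + 5664) + ((1080/49)b^2 + (10800/49)b + 25920/49)
  28b^3 + 516b^2 + 3032b + 5664 = ((343/270)b + 2891/270)((1080/49)b^2 + (10800/49)b + 25920/49) + (0)
Last nonzero remainder: (1080/49)b^2 + (10800/49)b + 25920/49. Dividing through by 1080/49 gives the monic gcd b^2 + 10b + 24.

b^2 + 10b + 24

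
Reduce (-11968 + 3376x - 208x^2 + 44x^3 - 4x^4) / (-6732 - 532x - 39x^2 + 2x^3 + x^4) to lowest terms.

Euclidean algorithm in ℚ[x]:
  -4x^4 + 44x^3 - 208x^2 + 3376x - 11968 = (-4)(x^4 + 2x^3 - 39x^2 - 532x - 6732) + (52x^3 - 364x^2 + 1248x - 38896)
  x^4 + 2x^3 - 39x^2 - 532x - 6732 = ((1/52)x + 9/52)(52x^3 - 364x^2 + 1248x - 38896) + (0)
Last nonzero remainder: 52x^3 - 364x^2 + 1248x - 38896. Dividing through by 52 gives the monic gcd x^3 - 7x^2 + 24x - 748.
Cancel x^3 - 7x^2 + 24x - 748 from numerator and denominator to get the reduced form.

(16 - 4x)/(9 + x)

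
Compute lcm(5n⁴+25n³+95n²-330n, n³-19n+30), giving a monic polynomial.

n⁶+7n⁵+14n⁴-103n³-417n²+990n

Repeated division with remainder:
  5n⁴+25n³+95n²-330n = (5n+25)(n³-19n+30) + (190n²-5n-750)
  n³-19n+30 = ((1/190)n+1/7220)(190n²-5n-750) + (-(21735/1444)n+21735/722)
  190n²-5n-750 = (-(54872/4347)n-36100/1449)(-(21735/1444)n+21735/722) + (0)
Last nonzero remainder: -(21735/1444)n+21735/722. Dividing through by -21735/1444 gives the monic gcd n-2.
Then lcm(f, g) = f·g / gcd(f, g); expanding and making the result monic gives the answer.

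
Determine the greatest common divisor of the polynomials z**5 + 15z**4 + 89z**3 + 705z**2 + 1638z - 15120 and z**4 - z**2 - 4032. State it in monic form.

z**3 + 8z**2 + 63z + 504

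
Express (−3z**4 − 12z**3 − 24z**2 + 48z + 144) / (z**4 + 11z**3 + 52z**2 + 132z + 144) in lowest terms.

(−3z**2 + 12)/(z**2 + 7z + 12)

By polynomial division,
  −3z**4 − 12z**3 − 24z**2 + 48z + 144 = (−3)(z**4 + 11z**3 + 52z**2 + 132z + 144) + (21z**3 + 132z**2 + 444z + 576)
  z**4 + 11z**3 + 52z**2 + 132z + 144 = ((1/21)z + 11/49)(21z**3 + 132z**2 + 444z + 576) + ((60/49)z**2 + (240/49)z + 720/49)
  21z**3 + 132z**2 + 444z + 576 = ((343/20)z + 196/5)((60/49)z**2 + (240/49)z + 720/49) + (0)
Last nonzero remainder: (60/49)z**2 + (240/49)z + 720/49. Dividing through by 60/49 gives the monic gcd z**2 + 4z + 12.
Cancel z**2 + 4z + 12 from numerator and denominator to get the reduced form.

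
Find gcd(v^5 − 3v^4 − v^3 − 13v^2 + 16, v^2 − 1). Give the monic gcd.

Apply the Euclidean algorithm:
  v^5 − 3v^4 − v^3 − 13v^2 + 16 = (v^3 − 3v^2 − 16)(v^2 − 1) + (0)
The last nonzero remainder v^2 − 1 is already monic.

v^2 − 1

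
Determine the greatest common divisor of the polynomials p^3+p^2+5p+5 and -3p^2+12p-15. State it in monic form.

1

Euclidean algorithm in ℚ[p]:
  p^3+p^2+5p+5 = (-(1/3)p-5/3)(-3p^2+12p-15) + (20p-20)
  -3p^2+12p-15 = (-(3/20)p+9/20)(20p-20) + (-6)
  20p-20 = (-(10/3)p+10/3)(-6) + (0)
The last nonzero remainder is the constant -6, so the polynomials are coprime and gcd = 1.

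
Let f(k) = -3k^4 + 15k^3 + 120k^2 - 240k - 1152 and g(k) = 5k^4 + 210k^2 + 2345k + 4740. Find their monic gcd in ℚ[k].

By polynomial division,
  -3k^4 + 15k^3 + 120k^2 - 240k - 1152 = (-3/5)(5k^4 + 210k^2 + 2345k + 4740) + (15k^3 + 246k^2 + 1167k + 1692)
  5k^4 + 210k^2 + 2345k + 4740 = ((1/3)k - 82/15)(15k^3 + 246k^2 + 1167k + 1692) + ((5829/5)k^2 + (40803/5)k + 69948/5)
  15k^3 + 246k^2 + 1167k + 1692 = ((25/1943)k + 235/1943)((5829/5)k^2 + (40803/5)k + 69948/5) + (0)
Last nonzero remainder: (5829/5)k^2 + (40803/5)k + 69948/5. Dividing through by 5829/5 gives the monic gcd k^2 + 7k + 12.

k^2 + 7k + 12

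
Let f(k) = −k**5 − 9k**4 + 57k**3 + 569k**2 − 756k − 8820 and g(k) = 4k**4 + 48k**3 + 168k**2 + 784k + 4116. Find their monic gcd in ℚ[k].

k**2 + 14k + 49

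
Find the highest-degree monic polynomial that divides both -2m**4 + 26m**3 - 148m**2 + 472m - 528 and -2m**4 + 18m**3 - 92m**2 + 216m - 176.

m**3 - 7m**2 + 32m - 44

Repeated division with remainder:
  -2m**4 + 26m**3 - 148m**2 + 472m - 528 = (-2m**4 + 18m**3 - 92m**2 + 216m - 176) + (8m**3 - 56m**2 + 256m - 352)
  -2m**4 + 18m**3 - 92m**2 + 216m - 176 = (-(1/4)m + 1/2)(8m**3 - 56m**2 + 256m - 352) + (0)
Last nonzero remainder: 8m**3 - 56m**2 + 256m - 352. Dividing through by 8 gives the monic gcd m**3 - 7m**2 + 32m - 44.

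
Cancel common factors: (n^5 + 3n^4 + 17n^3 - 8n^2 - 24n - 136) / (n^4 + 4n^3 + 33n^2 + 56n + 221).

(n^3 - 8)/(n^2 + n + 13)

By polynomial division,
  n^5 + 3n^4 + 17n^3 - 8n^2 - 24n - 136 = (n - 1)(n^4 + 4n^3 + 33n^2 + 56n + 221) + (-12n^3 - 31n^2 - 189n + 85)
  n^4 + 4n^3 + 33n^2 + 56n + 221 = (-(1/12)n - 17/144)(-12n^3 - 31n^2 - 189n + 85) + ((1957/144)n^2 + (1957/48)n + 33269/144)
  -12n^3 - 31n^2 - 189n + 85 = (-(1728/1957)n + 720/1957)((1957/144)n^2 + (1957/48)n + 33269/144) + (0)
Last nonzero remainder: (1957/144)n^2 + (1957/48)n + 33269/144. Dividing through by 1957/144 gives the monic gcd n^2 + 3n + 17.
Cancel n^2 + 3n + 17 from numerator and denominator to get the reduced form.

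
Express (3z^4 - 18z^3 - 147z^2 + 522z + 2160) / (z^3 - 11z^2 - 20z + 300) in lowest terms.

(3z^2 - 15z - 72)/(z - 10)

Euclidean algorithm in ℚ[z]:
  3z^4 - 18z^3 - 147z^2 + 522z + 2160 = (3z + 15)(z^3 - 11z^2 - 20z + 300) + (78z^2 - 78z - 2340)
  z^3 - 11z^2 - 20z + 300 = ((1/78)z - 5/39)(78z^2 - 78z - 2340) + (0)
Last nonzero remainder: 78z^2 - 78z - 2340. Dividing through by 78 gives the monic gcd z^2 - z - 30.
Cancel z^2 - z - 30 from numerator and denominator to get the reduced form.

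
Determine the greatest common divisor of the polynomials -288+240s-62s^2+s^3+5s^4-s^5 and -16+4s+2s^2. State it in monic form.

-8+2s+s^2

Euclidean algorithm in ℚ[s]:
  -s^5+5s^4+s^3-62s^2+240s-288 = (-(1/2)s^3+(7/2)s^2-(21/2)s+18)(2s^2+4s-16) + (0)
Last nonzero remainder: 2s^2+4s-16. Dividing through by 2 gives the monic gcd s^2+2s-8.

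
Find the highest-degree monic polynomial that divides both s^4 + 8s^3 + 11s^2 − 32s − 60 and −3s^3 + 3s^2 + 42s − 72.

s − 2

Euclidean algorithm in ℚ[s]:
  s^4 + 8s^3 + 11s^2 − 32s − 60 = (−(1/3)s − 3)(−3s^3 + 3s^2 + 42s − 72) + (34s^2 + 70s − 276)
  −3s^3 + 3s^2 + 42s − 72 = (−(3/34)s + 78/289)(34s^2 + 70s − 276) + (−(360/289)s + 720/289)
  34s^2 + 70s − 276 = (−(4913/180)s − 6647/60)(−(360/289)s + 720/289) + (0)
Last nonzero remainder: −(360/289)s + 720/289. Dividing through by −360/289 gives the monic gcd s − 2.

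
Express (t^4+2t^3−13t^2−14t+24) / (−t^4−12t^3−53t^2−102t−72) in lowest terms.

(−t^2+4t−3)/(t^2+6t+9)

By polynomial division,
  t^4+2t^3−13t^2−14t+24 = (−1)(−t^4−12t^3−53t^2−102t−72) + (−10t^3−66t^2−116t−48)
  −t^4−12t^3−53t^2−102t−72 = ((1/10)t+27/50)(−10t^3−66t^2−116t−48) + (−(144/25)t^2−(864/25)t−1152/25)
  −10t^3−66t^2−116t−48 = ((125/72)t+25/24)(−(144/25)t^2−(864/25)t−1152/25) + (0)
Last nonzero remainder: −(144/25)t^2−(864/25)t−1152/25. Dividing through by −144/25 gives the monic gcd t^2+6t+8.
Cancel t^2+6t+8 from numerator and denominator to get the reduced form.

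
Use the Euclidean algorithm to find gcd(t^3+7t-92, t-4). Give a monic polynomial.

Euclidean algorithm in ℚ[t]:
  t^3+7t-92 = (t^2+4t+23)(t-4) + (0)
The last nonzero remainder t-4 is already monic.

t-4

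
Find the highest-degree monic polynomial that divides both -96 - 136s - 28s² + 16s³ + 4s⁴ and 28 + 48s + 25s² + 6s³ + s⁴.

2 + 3s + s²

Euclidean algorithm in ℚ[s]:
  4s⁴ + 16s³ - 28s² - 136s - 96 = (4)(s⁴ + 6s³ + 25s² + 48s + 28) + (-8s³ - 128s² - 328s - 208)
  s⁴ + 6s³ + 25s² + 48s + 28 = (-(1/8)s + 5/4)(-8s³ - 128s² - 328s - 208) + (144s² + 432s + 288)
  -8s³ - 128s² - 328s - 208 = (-(1/18)s - 13/18)(144s² + 432s + 288) + (0)
Last nonzero remainder: 144s² + 432s + 288. Dividing through by 144 gives the monic gcd s² + 3s + 2.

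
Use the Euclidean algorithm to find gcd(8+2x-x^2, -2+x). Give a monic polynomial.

Apply the Euclidean algorithm:
  -x^2+2x+8 = (-x)(x-2) + (8)
  x-2 = ((1/8)x-1/4)(8) + (0)
The last nonzero remainder is the constant 8, so the polynomials are coprime and gcd = 1.

1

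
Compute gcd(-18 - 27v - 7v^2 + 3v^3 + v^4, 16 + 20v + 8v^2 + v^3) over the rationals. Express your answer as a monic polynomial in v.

2 + v

Euclidean algorithm in ℚ[v]:
  v^4 + 3v^3 - 7v^2 - 27v - 18 = (v - 5)(v^3 + 8v^2 + 20v + 16) + (13v^2 + 57v + 62)
  v^3 + 8v^2 + 20v + 16 = ((1/13)v + 47/169)(13v^2 + 57v + 62) + (-(105/169)v - 210/169)
  13v^2 + 57v + 62 = (-(2197/105)v - 5239/105)(-(105/169)v - 210/169) + (0)
Last nonzero remainder: -(105/169)v - 210/169. Dividing through by -105/169 gives the monic gcd v + 2.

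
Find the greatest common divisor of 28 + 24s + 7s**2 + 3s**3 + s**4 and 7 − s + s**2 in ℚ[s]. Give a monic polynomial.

Euclidean algorithm in ℚ[s]:
  s**4 + 3s**3 + 7s**2 + 24s + 28 = (s**2 + 4s + 4)(s**2 − s + 7) + (0)
The last nonzero remainder s**2 − s + 7 is already monic.

7 − s + s**2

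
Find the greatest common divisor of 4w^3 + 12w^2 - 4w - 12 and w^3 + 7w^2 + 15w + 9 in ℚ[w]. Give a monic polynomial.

Apply the Euclidean algorithm:
  4w^3 + 12w^2 - 4w - 12 = (4)(w^3 + 7w^2 + 15w + 9) + (-16w^2 - 64w - 48)
  w^3 + 7w^2 + 15w + 9 = (-(1/16)w - 3/16)(-16w^2 - 64w - 48) + (0)
Last nonzero remainder: -16w^2 - 64w - 48. Dividing through by -16 gives the monic gcd w^2 + 4w + 3.

w^2 + 4w + 3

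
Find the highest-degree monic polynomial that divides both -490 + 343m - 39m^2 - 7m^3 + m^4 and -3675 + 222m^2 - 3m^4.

Repeated division with remainder:
  m^4 - 7m^3 - 39m^2 + 343m - 490 = (-1/3)(-3m^4 + 222m^2 - 3675) + (-7m^3 + 35m^2 + 343m - 1715)
  -3m^4 + 222m^2 - 3675 = ((3/7)m + 15/7)(-7m^3 + 35m^2 + 343m - 1715) + (0)
Last nonzero remainder: -7m^3 + 35m^2 + 343m - 1715. Dividing through by -7 gives the monic gcd m^3 - 5m^2 - 49m + 245.

245 - 49m - 5m^2 + m^3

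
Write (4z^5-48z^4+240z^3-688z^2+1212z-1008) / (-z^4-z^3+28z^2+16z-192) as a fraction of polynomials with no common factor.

(-4z^3+20z^2-52z+84)/(z^2+8z+16)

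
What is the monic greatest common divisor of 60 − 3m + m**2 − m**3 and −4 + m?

Apply the Euclidean algorithm:
  −m**3 + m**2 − 3m + 60 = (−m**2 − 3m − 15)(m − 4) + (0)
The last nonzero remainder m − 4 is already monic.

−4 + m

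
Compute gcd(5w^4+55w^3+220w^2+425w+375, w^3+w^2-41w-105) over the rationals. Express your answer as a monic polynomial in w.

w^2+8w+15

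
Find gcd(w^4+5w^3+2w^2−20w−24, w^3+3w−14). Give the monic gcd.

w−2

Repeated division with remainder:
  w^4+5w^3+2w^2−20w−24 = (w+5)(w^3+3w−14) + (−w^2−21w+46)
  w^3+3w−14 = (−w+21)(−w^2−21w+46) + (490w−980)
  −w^2−21w+46 = (−(1/490)w−23/490)(490w−980) + (0)
Last nonzero remainder: 490w−980. Dividing through by 490 gives the monic gcd w−2.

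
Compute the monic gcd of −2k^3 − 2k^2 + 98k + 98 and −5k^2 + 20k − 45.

1

Euclidean algorithm in ℚ[k]:
  −2k^3 − 2k^2 + 98k + 98 = ((2/5)k + 2)(−5k^2 + 20k − 45) + (76k + 188)
  −5k^2 + 20k − 45 = (−(5/76)k + 615/1444)(76k + 188) + (−45150/361)
  76k + 188 = (−(13718/22575)k − 33934/22575)(−45150/361) + (0)
The last nonzero remainder is the constant −45150/361, so the polynomials are coprime and gcd = 1.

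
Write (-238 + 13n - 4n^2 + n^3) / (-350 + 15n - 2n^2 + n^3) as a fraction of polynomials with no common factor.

(34 + 3n + n^2)/(50 + 5n + n^2)

By polynomial division,
  n^3 - 4n^2 + 13n - 238 = (n^3 - 2n^2 + 15n - 350) + (-2n^2 - 2n + 112)
  n^3 - 2n^2 + 15n - 350 = (-(1/2)n + 3/2)(-2n^2 - 2n + 112) + (74n - 518)
  -2n^2 - 2n + 112 = (-(1/37)n - 8/37)(74n - 518) + (0)
Last nonzero remainder: 74n - 518. Dividing through by 74 gives the monic gcd n - 7.
Cancel n - 7 from numerator and denominator to get the reduced form.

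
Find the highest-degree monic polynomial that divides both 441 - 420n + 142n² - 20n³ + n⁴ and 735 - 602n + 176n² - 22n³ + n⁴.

-147 + 91n - 17n² + n³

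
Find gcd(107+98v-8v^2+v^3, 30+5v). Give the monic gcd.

1

Apply the Euclidean algorithm:
  v^3-8v^2+98v+107 = ((1/5)v^2-(14/5)v+182/5)(5v+30) + (-985)
  5v+30 = (-(1/197)v-6/197)(-985) + (0)
The last nonzero remainder is the constant -985, so the polynomials are coprime and gcd = 1.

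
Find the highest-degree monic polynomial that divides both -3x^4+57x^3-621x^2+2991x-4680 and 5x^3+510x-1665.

x-3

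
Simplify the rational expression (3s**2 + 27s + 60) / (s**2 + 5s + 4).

(3s + 15)/(s + 1)

Repeated division with remainder:
  3s**2 + 27s + 60 = (3)(s**2 + 5s + 4) + (12s + 48)
  s**2 + 5s + 4 = ((1/12)s + 1/12)(12s + 48) + (0)
Last nonzero remainder: 12s + 48. Dividing through by 12 gives the monic gcd s + 4.
Cancel s + 4 from numerator and denominator to get the reduced form.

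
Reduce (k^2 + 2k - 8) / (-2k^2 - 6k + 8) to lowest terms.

(-k + 2)/(2k - 2)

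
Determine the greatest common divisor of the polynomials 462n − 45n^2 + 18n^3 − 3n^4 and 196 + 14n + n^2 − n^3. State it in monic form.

Apply the Euclidean algorithm:
  −3n^4 + 18n^3 − 45n^2 + 462n = (3n − 15)(−n^3 + n^2 + 14n + 196) + (−72n^2 + 84n + 2940)
  −n^3 + n^2 + 14n + 196 = ((1/72)n + 1/432)(−72n^2 + 84n + 2940) + (−(973/36)n + 6811/36)
  −72n^2 + 84n + 2940 = ((2592/973)n + 2160/139)(−(973/36)n + 6811/36) + (0)
Last nonzero remainder: −(973/36)n + 6811/36. Dividing through by −973/36 gives the monic gcd n − 7.

−7 + n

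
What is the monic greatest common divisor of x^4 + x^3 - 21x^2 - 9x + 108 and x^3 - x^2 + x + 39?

Euclidean algorithm in ℚ[x]:
  x^4 + x^3 - 21x^2 - 9x + 108 = (x + 2)(x^3 - x^2 + x + 39) + (-20x^2 - 50x + 30)
  x^3 - x^2 + x + 39 = (-(1/20)x + 7/40)(-20x^2 - 50x + 30) + ((45/4)x + 135/4)
  -20x^2 - 50x + 30 = (-(16/9)x + 8/9)((45/4)x + 135/4) + (0)
Last nonzero remainder: (45/4)x + 135/4. Dividing through by 45/4 gives the monic gcd x + 3.

x + 3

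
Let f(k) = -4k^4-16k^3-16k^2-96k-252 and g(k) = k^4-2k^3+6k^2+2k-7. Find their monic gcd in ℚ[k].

By polynomial division,
  -4k^4-16k^3-16k^2-96k-252 = (-4)(k^4-2k^3+6k^2+2k-7) + (-24k^3+8k^2-88k-280)
  k^4-2k^3+6k^2+2k-7 = (-(1/24)k+5/72)(-24k^3+8k^2-88k-280) + ((16/9)k^2-(32/9)k+112/9)
  -24k^3+8k^2-88k-280 = (-(27/2)k-45/2)((16/9)k^2-(32/9)k+112/9) + (0)
Last nonzero remainder: (16/9)k^2-(32/9)k+112/9. Dividing through by 16/9 gives the monic gcd k^2-2k+7.

k^2-2k+7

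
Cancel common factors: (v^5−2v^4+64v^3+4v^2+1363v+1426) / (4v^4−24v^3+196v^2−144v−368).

(v^2+2v+31)/(4v−8)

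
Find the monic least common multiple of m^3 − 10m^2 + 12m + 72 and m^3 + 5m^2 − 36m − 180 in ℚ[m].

m^5 + m^4 − 68m^3 − 96m^2 + 1152m + 2160

Repeated division with remainder:
  m^3 − 10m^2 + 12m + 72 = (m^3 + 5m^2 − 36m − 180) + (−15m^2 + 48m + 252)
  m^3 + 5m^2 − 36m − 180 = (−(1/15)m − 41/75)(−15m^2 + 48m + 252) + ((176/25)m − 1056/25)
  −15m^2 + 48m + 252 = (−(375/176)m − 525/88)((176/25)m − 1056/25) + (0)
Last nonzero remainder: (176/25)m − 1056/25. Dividing through by 176/25 gives the monic gcd m − 6.
Then lcm(f, g) = f·g / gcd(f, g); expanding and making the result monic gives the answer.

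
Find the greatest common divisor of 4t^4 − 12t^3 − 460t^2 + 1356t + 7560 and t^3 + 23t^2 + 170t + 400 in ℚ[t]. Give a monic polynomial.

Euclidean algorithm in ℚ[t]:
  4t^4 − 12t^3 − 460t^2 + 1356t + 7560 = (4t − 104)(t^3 + 23t^2 + 170t + 400) + (1252t^2 + 17436t + 49160)
  t^3 + 23t^2 + 170t + 400 = ((1/1252)t + 710/97969)(1252t^2 + 17436t + 49160) + ((428400/97969)t + 4284000/97969)
  1252t^2 + 17436t + 49160 = ((30664297/107100)t + 120403901/107100)((428400/97969)t + 4284000/97969) + (0)
Last nonzero remainder: (428400/97969)t + 4284000/97969. Dividing through by 428400/97969 gives the monic gcd t + 10.

t + 10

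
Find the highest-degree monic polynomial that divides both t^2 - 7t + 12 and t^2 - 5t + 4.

t - 4

Euclidean algorithm in ℚ[t]:
  t^2 - 7t + 12 = (t^2 - 5t + 4) + (-2t + 8)
  t^2 - 5t + 4 = (-(1/2)t + 1/2)(-2t + 8) + (0)
Last nonzero remainder: -2t + 8. Dividing through by -2 gives the monic gcd t - 4.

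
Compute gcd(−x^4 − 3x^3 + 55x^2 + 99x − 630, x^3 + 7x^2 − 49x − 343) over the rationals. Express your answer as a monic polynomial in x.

Apply the Euclidean algorithm:
  −x^4 − 3x^3 + 55x^2 + 99x − 630 = (−x + 4)(x^3 + 7x^2 − 49x − 343) + (−22x^2 − 48x + 742)
  x^3 + 7x^2 − 49x − 343 = (−(1/22)x − 53/242)(−22x^2 − 48x + 742) + (−(3120/121)x − 21840/121)
  −22x^2 − 48x + 742 = ((1331/1560)x − 6413/1560)(−(3120/121)x − 21840/121) + (0)
Last nonzero remainder: −(3120/121)x − 21840/121. Dividing through by −3120/121 gives the monic gcd x + 7.

x + 7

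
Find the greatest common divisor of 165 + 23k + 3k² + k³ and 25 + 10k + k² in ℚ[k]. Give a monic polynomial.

Apply the Euclidean algorithm:
  k³ + 3k² + 23k + 165 = (k - 7)(k² + 10k + 25) + (68k + 340)
  k² + 10k + 25 = ((1/68)k + 5/68)(68k + 340) + (0)
Last nonzero remainder: 68k + 340. Dividing through by 68 gives the monic gcd k + 5.

5 + k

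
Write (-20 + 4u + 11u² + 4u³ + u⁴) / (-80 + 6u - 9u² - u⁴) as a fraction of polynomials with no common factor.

(2 - u - u²)/(8 - 3u + u²)

By polynomial division,
  u⁴ + 4u³ + 11u² + 4u - 20 = (-1)(-u⁴ - 9u² + 6u - 80) + (4u³ + 2u² + 10u - 100)
  -u⁴ - 9u² + 6u - 80 = (-(1/4)u + 1/8)(4u³ + 2u² + 10u - 100) + (-(27/4)u² - (81/4)u - 135/2)
  4u³ + 2u² + 10u - 100 = (-(16/27)u + 40/27)(-(27/4)u² - (81/4)u - 135/2) + (0)
Last nonzero remainder: -(27/4)u² - (81/4)u - 135/2. Dividing through by -27/4 gives the monic gcd u² + 3u + 10.
Cancel u² + 3u + 10 from numerator and denominator to get the reduced form.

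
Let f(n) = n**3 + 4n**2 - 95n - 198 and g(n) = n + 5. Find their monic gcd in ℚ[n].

1

Apply the Euclidean algorithm:
  n**3 + 4n**2 - 95n - 198 = (n**2 - n - 90)(n + 5) + (252)
  n + 5 = ((1/252)n + 5/252)(252) + (0)
The last nonzero remainder is the constant 252, so the polynomials are coprime and gcd = 1.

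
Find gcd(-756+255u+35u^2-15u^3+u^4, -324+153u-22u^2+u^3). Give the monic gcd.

-9+u

Repeated division with remainder:
  u^4-15u^3+35u^2+255u-756 = (u+7)(u^3-22u^2+153u-324) + (36u^2-492u+1512)
  u^3-22u^2+153u-324 = ((1/36)u-25/108)(36u^2-492u+1512) + (-(26/9)u+26)
  36u^2-492u+1512 = (-(162/13)u+756/13)(-(26/9)u+26) + (0)
Last nonzero remainder: -(26/9)u+26. Dividing through by -26/9 gives the monic gcd u-9.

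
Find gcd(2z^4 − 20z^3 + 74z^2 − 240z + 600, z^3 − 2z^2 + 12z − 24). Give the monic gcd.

Apply the Euclidean algorithm:
  2z^4 − 20z^3 + 74z^2 − 240z + 600 = (2z − 16)(z^3 − 2z^2 + 12z − 24) + (18z^2 + 216)
  z^3 − 2z^2 + 12z − 24 = ((1/18)z − 1/9)(18z^2 + 216) + (0)
Last nonzero remainder: 18z^2 + 216. Dividing through by 18 gives the monic gcd z^2 + 12.

z^2 + 12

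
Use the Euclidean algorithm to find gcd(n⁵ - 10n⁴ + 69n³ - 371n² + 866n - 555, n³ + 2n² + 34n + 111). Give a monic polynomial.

n² - n + 37

By polynomial division,
  n⁵ - 10n⁴ + 69n³ - 371n² + 866n - 555 = (n² - 12n + 59)(n³ + 2n² + 34n + 111) + (-192n² + 192n - 7104)
  n³ + 2n² + 34n + 111 = (-(1/192)n - 1/64)(-192n² + 192n - 7104) + (0)
Last nonzero remainder: -192n² + 192n - 7104. Dividing through by -192 gives the monic gcd n² - n + 37.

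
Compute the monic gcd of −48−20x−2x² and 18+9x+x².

By polynomial division,
  −2x²−20x−48 = (−2)(x²+9x+18) + (−2x−12)
  x²+9x+18 = (−(1/2)x−3/2)(−2x−12) + (0)
Last nonzero remainder: −2x−12. Dividing through by −2 gives the monic gcd x+6.

6+x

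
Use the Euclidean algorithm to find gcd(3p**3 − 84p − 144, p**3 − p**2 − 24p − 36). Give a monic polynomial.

p**2 − 4p − 12

Repeated division with remainder:
  3p**3 − 84p − 144 = (3)(p**3 − p**2 − 24p − 36) + (3p**2 − 12p − 36)
  p**3 − p**2 − 24p − 36 = ((1/3)p + 1)(3p**2 − 12p − 36) + (0)
Last nonzero remainder: 3p**2 − 12p − 36. Dividing through by 3 gives the monic gcd p**2 − 4p − 12.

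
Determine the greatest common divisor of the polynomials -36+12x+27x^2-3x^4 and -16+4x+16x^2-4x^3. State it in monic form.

-1+x

By polynomial division,
  -3x^4+27x^2+12x-36 = ((3/4)x+3)(-4x^3+16x^2+4x-16) + (-24x^2+12x+12)
  -4x^3+16x^2+4x-16 = ((1/6)x-7/12)(-24x^2+12x+12) + (9x-9)
  -24x^2+12x+12 = (-(8/3)x-4/3)(9x-9) + (0)
Last nonzero remainder: 9x-9. Dividing through by 9 gives the monic gcd x-1.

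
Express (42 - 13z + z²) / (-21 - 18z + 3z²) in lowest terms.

By polynomial division,
  z² - 13z + 42 = (1/3)(3z² - 18z - 21) + (-7z + 49)
  3z² - 18z - 21 = (-(3/7)z - 3/7)(-7z + 49) + (0)
Last nonzero remainder: -7z + 49. Dividing through by -7 gives the monic gcd z - 7.
Cancel z - 7 from numerator and denominator to get the reduced form.

(-6 + z)/(3 + 3z)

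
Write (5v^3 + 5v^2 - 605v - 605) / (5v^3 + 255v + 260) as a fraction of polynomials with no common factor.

(v^2 - 121)/(v^2 - v + 52)

Repeated division with remainder:
  5v^3 + 5v^2 - 605v - 605 = (5v^3 + 255v + 260) + (5v^2 - 860v - 865)
  5v^3 + 255v + 260 = (v + 172)(5v^2 - 860v - 865) + (149040v + 149040)
  5v^2 - 860v - 865 = ((1/29808)v - 173/29808)(149040v + 149040) + (0)
Last nonzero remainder: 149040v + 149040. Dividing through by 149040 gives the monic gcd v + 1.
Cancel v + 1 from numerator and denominator to get the reduced form.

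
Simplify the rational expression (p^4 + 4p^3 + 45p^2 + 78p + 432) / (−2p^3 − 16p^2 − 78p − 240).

(−p^2 − p − 18)/(2p + 10)

Repeated division with remainder:
  p^4 + 4p^3 + 45p^2 + 78p + 432 = (−(1/2)p + 2)(−2p^3 − 16p^2 − 78p − 240) + (38p^2 + 114p + 912)
  −2p^3 − 16p^2 − 78p − 240 = (−(1/19)p − 5/19)(38p^2 + 114p + 912) + (0)
Last nonzero remainder: 38p^2 + 114p + 912. Dividing through by 38 gives the monic gcd p^2 + 3p + 24.
Cancel p^2 + 3p + 24 from numerator and denominator to get the reduced form.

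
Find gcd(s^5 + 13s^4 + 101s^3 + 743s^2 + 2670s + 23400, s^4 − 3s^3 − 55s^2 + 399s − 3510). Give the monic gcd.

Apply the Euclidean algorithm:
  s^5 + 13s^4 + 101s^3 + 743s^2 + 2670s + 23400 = (s + 16)(s^4 − 3s^3 − 55s^2 + 399s − 3510) + (204s^3 + 1224s^2 − 204s + 79560)
  s^4 − 3s^3 − 55s^2 + 399s − 3510 = ((1/204)s − 3/68)(204s^3 + 1224s^2 − 204s + 79560) + (0)
Last nonzero remainder: 204s^3 + 1224s^2 − 204s + 79560. Dividing through by 204 gives the monic gcd s^3 + 6s^2 − s + 390.

s^3 + 6s^2 − s + 390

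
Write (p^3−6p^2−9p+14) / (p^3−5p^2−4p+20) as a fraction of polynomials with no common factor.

(p^2−8p+7)/(p^2−7p+10)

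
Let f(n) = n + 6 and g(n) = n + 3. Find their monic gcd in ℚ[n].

1

By polynomial division,
  n + 6 = (n + 3) + (3)
  n + 3 = ((1/3)n + 1)(3) + (0)
The last nonzero remainder is the constant 3, so the polynomials are coprime and gcd = 1.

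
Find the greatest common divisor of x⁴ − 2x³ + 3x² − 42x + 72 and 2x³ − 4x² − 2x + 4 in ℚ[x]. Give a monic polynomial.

Euclidean algorithm in ℚ[x]:
  x⁴ − 2x³ + 3x² − 42x + 72 = ((1/2)x)(2x³ − 4x² − 2x + 4) + (4x² − 44x + 72)
  2x³ − 4x² − 2x + 4 = ((1/2)x + 9/2)(4x² − 44x + 72) + (160x − 320)
  4x² − 44x + 72 = ((1/40)x − 9/40)(160x − 320) + (0)
Last nonzero remainder: 160x − 320. Dividing through by 160 gives the monic gcd x − 2.

x − 2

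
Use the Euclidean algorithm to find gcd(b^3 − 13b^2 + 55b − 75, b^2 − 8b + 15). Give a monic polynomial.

b^2 − 8b + 15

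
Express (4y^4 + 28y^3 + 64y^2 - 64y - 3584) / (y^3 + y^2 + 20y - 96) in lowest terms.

(4y^2 + 12y - 112)/(y - 3)

Apply the Euclidean algorithm:
  4y^4 + 28y^3 + 64y^2 - 64y - 3584 = (4y + 24)(y^3 + y^2 + 20y - 96) + (-40y^2 - 160y - 1280)
  y^3 + y^2 + 20y - 96 = (-(1/40)y + 3/40)(-40y^2 - 160y - 1280) + (0)
Last nonzero remainder: -40y^2 - 160y - 1280. Dividing through by -40 gives the monic gcd y^2 + 4y + 32.
Cancel y^2 + 4y + 32 from numerator and denominator to get the reduced form.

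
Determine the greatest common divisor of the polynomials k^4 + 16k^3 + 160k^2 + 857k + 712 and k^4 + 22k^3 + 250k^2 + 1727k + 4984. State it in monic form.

k^3 + 15k^2 + 145k + 712

Euclidean algorithm in ℚ[k]:
  k^4 + 16k^3 + 160k^2 + 857k + 712 = (k^4 + 22k^3 + 250k^2 + 1727k + 4984) + (-6k^3 - 90k^2 - 870k - 4272)
  k^4 + 22k^3 + 250k^2 + 1727k + 4984 = (-(1/6)k - 7/6)(-6k^3 - 90k^2 - 870k - 4272) + (0)
Last nonzero remainder: -6k^3 - 90k^2 - 870k - 4272. Dividing through by -6 gives the monic gcd k^3 + 15k^2 + 145k + 712.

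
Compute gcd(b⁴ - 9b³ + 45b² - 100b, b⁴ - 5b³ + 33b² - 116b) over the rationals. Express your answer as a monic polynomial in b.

b² - 4b

By polynomial division,
  b⁴ - 9b³ + 45b² - 100b = (b⁴ - 5b³ + 33b² - 116b) + (-4b³ + 12b² + 16b)
  b⁴ - 5b³ + 33b² - 116b = (-(1/4)b + 1/2)(-4b³ + 12b² + 16b) + (31b² - 124b)
  -4b³ + 12b² + 16b = (-(4/31)b - 4/31)(31b² - 124b) + (0)
Last nonzero remainder: 31b² - 124b. Dividing through by 31 gives the monic gcd b² - 4b.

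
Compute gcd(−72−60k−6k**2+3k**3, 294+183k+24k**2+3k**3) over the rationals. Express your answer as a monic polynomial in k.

2+k

Repeated division with remainder:
  3k**3−6k**2−60k−72 = (3k**3+24k**2+183k+294) + (−30k**2−243k−366)
  3k**3+24k**2+183k+294 = (−(1/10)k+1/100)(−30k**2−243k−366) + ((14883/100)k+14883/50)
  −30k**2−243k−366 = (−(1000/4961)k−6100/4961)((14883/100)k+14883/50) + (0)
Last nonzero remainder: (14883/100)k+14883/50. Dividing through by 14883/100 gives the monic gcd k+2.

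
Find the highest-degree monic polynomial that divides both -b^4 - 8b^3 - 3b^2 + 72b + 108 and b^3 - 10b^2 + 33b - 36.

b - 3

Apply the Euclidean algorithm:
  -b^4 - 8b^3 - 3b^2 + 72b + 108 = (-b - 18)(b^3 - 10b^2 + 33b - 36) + (-150b^2 + 630b - 540)
  b^3 - 10b^2 + 33b - 36 = (-(1/150)b + 29/750)(-150b^2 + 630b - 540) + ((126/25)b - 378/25)
  -150b^2 + 630b - 540 = (-(625/21)b + 250/7)((126/25)b - 378/25) + (0)
Last nonzero remainder: (126/25)b - 378/25. Dividing through by 126/25 gives the monic gcd b - 3.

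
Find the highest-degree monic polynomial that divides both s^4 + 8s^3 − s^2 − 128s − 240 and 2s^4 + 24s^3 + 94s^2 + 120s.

Euclidean algorithm in ℚ[s]:
  s^4 + 8s^3 − s^2 − 128s − 240 = (1/2)(2s^4 + 24s^3 + 94s^2 + 120s) + (−4s^3 − 48s^2 − 188s − 240)
  2s^4 + 24s^3 + 94s^2 + 120s = (−(1/2)s)(−4s^3 − 48s^2 − 188s − 240) + (0)
Last nonzero remainder: −4s^3 − 48s^2 − 188s − 240. Dividing through by −4 gives the monic gcd s^3 + 12s^2 + 47s + 60.

s^3 + 12s^2 + 47s + 60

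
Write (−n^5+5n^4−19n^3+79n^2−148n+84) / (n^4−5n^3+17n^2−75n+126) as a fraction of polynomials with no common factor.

(−n^2+3n−2)/(n−3)

By polynomial division,
  −n^5+5n^4−19n^3+79n^2−148n+84 = (−n)(n^4−5n^3+17n^2−75n+126) + (−2n^3+4n^2−22n+84)
  n^4−5n^3+17n^2−75n+126 = (−(1/2)n+3/2)(−2n^3+4n^2−22n+84) + (0)
Last nonzero remainder: −2n^3+4n^2−22n+84. Dividing through by −2 gives the monic gcd n^3−2n^2+11n−42.
Cancel n^3−2n^2+11n−42 from numerator and denominator to get the reduced form.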